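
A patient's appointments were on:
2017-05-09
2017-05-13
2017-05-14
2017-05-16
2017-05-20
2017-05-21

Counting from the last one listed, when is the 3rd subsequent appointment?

2017-05-28

The gap pattern 4, 1, 2, 4, 1 repeats every 3 events.
These are the Tuesdays, Saturdays and Sundays of each week.
Next Tuesday: 2017-05-23.
The following Saturday is 2017-05-27.
The following Sunday is 2017-05-28.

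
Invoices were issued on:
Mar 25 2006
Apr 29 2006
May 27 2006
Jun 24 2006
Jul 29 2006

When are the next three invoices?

Aug 26 2006, Sep 30 2006, Oct 28 2006

All Saturdays; the gaps (35, 28, 28, 35) vary with month length.
This is the last Saturday of each month.
Last Saturday of August 2006: Aug 26 2006.
Last Saturday of September 2006: Sep 30 2006.
October 2006 ends with Saturday Oct 28 2006.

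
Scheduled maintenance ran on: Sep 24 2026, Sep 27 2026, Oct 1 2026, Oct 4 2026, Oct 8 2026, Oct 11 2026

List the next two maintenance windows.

Oct 15 2026, Oct 18 2026

Every event lands on a Thursday or Sunday (gaps cycle 3, 4, 3, 4, 3).
So the schedule is: every Thursday and Sunday.
Next Thursday: Oct 15 2026.
Next Sunday: Oct 18 2026.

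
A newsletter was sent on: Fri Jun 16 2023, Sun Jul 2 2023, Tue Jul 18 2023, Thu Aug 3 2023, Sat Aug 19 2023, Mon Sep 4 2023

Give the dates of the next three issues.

The spacing is 16, 16, 16, 16, 16 days — always 16 days.
Mon Sep 4 2023 + 16 days = Wed Sep 20 2023.
Wed Sep 20 2023 + 16 days = Fri Oct 6 2023.
Fri Oct 6 2023 + 16 days = Sun Oct 22 2023.

Wed Sep 20 2023, Fri Oct 6 2023, Sun Oct 22 2023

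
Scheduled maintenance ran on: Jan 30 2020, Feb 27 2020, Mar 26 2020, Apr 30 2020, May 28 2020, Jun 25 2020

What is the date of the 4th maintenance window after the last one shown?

Oct 29 2020

All Thursdays; the gaps (28, 28, 35, 28, 28) vary with month length.
This is the last Thursday of each month.
July 2020 ends with Thursday Jul 30 2020.
August 2020 ends with Thursday Aug 27 2020.
September 2020 ends with Thursday Sep 24 2020.
October 2020 ends with Thursday Oct 29 2020.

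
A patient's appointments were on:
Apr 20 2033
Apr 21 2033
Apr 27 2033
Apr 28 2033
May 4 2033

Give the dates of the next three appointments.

The gap pattern 1, 6, 1, 6 repeats every 2 events.
These are the Wednesdays and Thursdays of each week.
Next Thursday: May 5 2033.
Next Wednesday: May 11 2033.
The following Thursday is May 12 2033.

May 5 2033, May 11 2033, May 12 2033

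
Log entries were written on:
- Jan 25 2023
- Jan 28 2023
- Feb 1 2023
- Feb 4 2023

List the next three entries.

Gaps: 3, 4, 3 days — not constant, but cyclic with period 2.
The events fall on every Wednesday and Saturday.
The following Wednesday is Feb 8 2023.
The following Saturday is Feb 11 2023.
The following Wednesday is Feb 15 2023.

Feb 8 2023, Feb 11 2023, Feb 15 2023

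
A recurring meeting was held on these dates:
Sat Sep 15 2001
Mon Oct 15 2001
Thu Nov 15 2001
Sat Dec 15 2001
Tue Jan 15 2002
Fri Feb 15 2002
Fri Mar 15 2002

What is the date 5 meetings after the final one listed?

Thu Aug 15 2002

The day-of-month is always 15 (30, 31, 30, 31, 31, 28 days between events).
So this recurs on the 15th of each month.
Next: April 2002 → Mon Apr 15 2002.
May 2002: Wed May 15 2002.
June 2002: Sat Jun 15 2002.
July 2002: Mon Jul 15 2002.
Next: August 2002 → Thu Aug 15 2002.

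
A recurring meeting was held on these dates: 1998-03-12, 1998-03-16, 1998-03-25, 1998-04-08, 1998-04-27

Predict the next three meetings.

1998-05-21, 1998-06-19, 1998-07-23

Intervals are 4, 9, 14, 19 days — an arithmetic progression with common difference 5.
Next gap: 24 days. 1998-04-27 + 24 days = 1998-05-21.
Next gap: 29 days. 1998-05-21 + 29 days = 1998-06-19.
Next gap: 34 days. 1998-06-19 + 34 days = 1998-07-23.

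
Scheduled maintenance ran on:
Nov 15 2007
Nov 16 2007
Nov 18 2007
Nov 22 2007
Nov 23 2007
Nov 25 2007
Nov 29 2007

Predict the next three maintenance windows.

Nov 30 2007, Dec 2 2007, Dec 6 2007

The gap pattern 1, 2, 4, 1, 2, 4 repeats every 3 events.
These are the Thursdays, Fridays and Sundays of each week.
Next Friday: Nov 30 2007.
Next Sunday: Dec 2 2007.
The following Thursday is Dec 6 2007.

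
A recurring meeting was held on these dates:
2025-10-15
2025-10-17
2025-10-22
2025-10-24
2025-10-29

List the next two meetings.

Every event lands on a Wednesday or Friday (gaps cycle 2, 5, 2, 5).
So the schedule is: every Wednesday and Friday.
Next Friday: 2025-10-31.
Next Wednesday: 2025-11-05.

2025-10-31, 2025-11-05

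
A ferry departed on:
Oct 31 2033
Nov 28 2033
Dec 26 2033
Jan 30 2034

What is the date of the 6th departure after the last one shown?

Jul 31 2034

Every date is a Monday; gaps 28, 28, 35 days.
Each is the last Monday of its month (at least one falls on the 29th or later, ruling out '4th Monday').
Last Monday of February 2034: Feb 27 2034.
Last Monday of March 2034: Mar 27 2034.
April 2034 ends with Monday Apr 24 2034.
May 2034 ends with Monday May 29 2034.
June 2034 ends with Monday Jun 26 2034.
July 2034 ends with Monday Jul 31 2034.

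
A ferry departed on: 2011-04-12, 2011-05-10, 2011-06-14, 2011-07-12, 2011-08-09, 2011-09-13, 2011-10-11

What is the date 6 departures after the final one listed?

Gaps: 28, 35, 28, 28, 35, 28 days — a mix of 28 and 35. Every date is a Tuesday.
Each is the 2nd Tuesday of its month.
November 2011 — 2nd Tuesday is 2011-11-08.
2nd Tuesday of December 2011: 2011-12-13.
2nd Tuesday of January 2012: 2012-01-10.
2nd Tuesday of February 2012: 2012-02-14.
2nd Tuesday of March 2012: 2012-03-13.
April 2012 — 2nd Tuesday is 2012-04-10.

2012-04-10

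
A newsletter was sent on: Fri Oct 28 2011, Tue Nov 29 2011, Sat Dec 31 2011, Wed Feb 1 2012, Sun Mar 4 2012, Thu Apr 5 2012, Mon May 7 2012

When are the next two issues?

The spacing is 32, 32, 32, 32, 32, 32 days — always 32 days.
Mon May 7 2012 + 32 days = Fri Jun 8 2012.
Fri Jun 8 2012 + 32 days = Tue Jul 10 2012.

Fri Jun 8 2012, Tue Jul 10 2012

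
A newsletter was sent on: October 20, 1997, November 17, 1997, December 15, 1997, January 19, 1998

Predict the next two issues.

These are Mondays at 28- or 35-day spacing (28, 28, 35).
The pattern: 3rd Monday of the month.
February 1998 — 3rd Monday is February 16, 1998.
3rd Monday of March 1998: March 16, 1998.

February 16, 1998; March 16, 1998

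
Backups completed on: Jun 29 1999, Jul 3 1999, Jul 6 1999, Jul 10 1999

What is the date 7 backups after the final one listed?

Gaps: 4, 3, 4 days — not constant, but cyclic with period 2.
The events fall on every Tuesday and Saturday.
Next Tuesday: Jul 13 1999.
Next Saturday: Jul 17 1999.
The following Tuesday is Jul 20 1999.
The following Saturday is Jul 24 1999.
Next Tuesday: Jul 27 1999.
Next Saturday: Jul 31 1999.
The following Tuesday is Aug 3 1999.

Aug 3 1999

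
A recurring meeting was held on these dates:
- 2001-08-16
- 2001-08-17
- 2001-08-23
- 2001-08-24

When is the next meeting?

2001-08-30

The gap pattern 1, 6, 1 repeats every 2 events.
These are the Thursdays and Fridays of each week.
The following Thursday is 2001-08-30.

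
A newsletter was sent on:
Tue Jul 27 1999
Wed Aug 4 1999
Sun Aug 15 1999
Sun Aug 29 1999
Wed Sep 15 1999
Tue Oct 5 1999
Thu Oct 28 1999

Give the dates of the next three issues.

The spacing grows by 3 each time: 8, 11, 14, 17, 20, 23 days.
Next gap: 26 days. Thu Oct 28 1999 + 26 days = Tue Nov 23 1999.
Next gap: 29 days. Tue Nov 23 1999 + 29 days = Wed Dec 22 1999.
Next gap: 32 days. Wed Dec 22 1999 + 32 days = Sun Jan 23 2000.

Tue Nov 23 1999, Wed Dec 22 1999, Sun Jan 23 2000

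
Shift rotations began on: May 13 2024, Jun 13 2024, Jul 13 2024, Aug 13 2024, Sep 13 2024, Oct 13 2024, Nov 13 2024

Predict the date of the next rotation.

The day-of-month is always 13 (31, 30, 31, 31, 30, 31 days between events).
So this recurs on the 13th of each month.
December 2024: Dec 13 2024.

Dec 13 2024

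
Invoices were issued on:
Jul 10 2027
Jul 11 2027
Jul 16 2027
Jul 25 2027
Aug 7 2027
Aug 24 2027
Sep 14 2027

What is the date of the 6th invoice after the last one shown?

Intervals are 1, 5, 9, 13, 17, 21 days — an arithmetic progression with common difference 4.
Next gap: 25 days. Sep 14 2027 + 25 days = Oct 9 2027.
Next gap: 29 days. Oct 9 2027 + 29 days = Nov 7 2027.
Next gap: 33 days. Nov 7 2027 + 33 days = Dec 10 2027.
Next gap: 37 days. Dec 10 2027 + 37 days = Jan 16 2028.
Next gap: 41 days. Jan 16 2028 + 41 days = Feb 26 2028.
Next gap: 45 days. Feb 26 2028 + 45 days = Apr 11 2028.

Apr 11 2028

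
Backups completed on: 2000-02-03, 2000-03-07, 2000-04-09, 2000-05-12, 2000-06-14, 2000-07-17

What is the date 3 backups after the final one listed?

The spacing is 33, 33, 33, 33, 33 days — always 33 days.
2000-07-17 + 33 days = 2000-08-19.
2000-08-19 + 33 days = 2000-09-21.
2000-09-21 + 33 days = 2000-10-24.

2000-10-24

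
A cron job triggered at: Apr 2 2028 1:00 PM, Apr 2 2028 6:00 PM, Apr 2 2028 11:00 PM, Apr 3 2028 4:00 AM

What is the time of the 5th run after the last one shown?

Apr 4 2028 5:00 AM

The interval is a steady 5 hours (5, 5, 5).
Apr 3 2028 4:00 AM + 5 h = Apr 3 2028 9:00 AM.
Apr 3 2028 9:00 AM + 5 h = Apr 3 2028 2:00 PM.
Apr 3 2028 2:00 PM + 5 h = Apr 3 2028 7:00 PM.
Apr 3 2028 7:00 PM + 5 h = Apr 4 2028 12:00 AM.
Apr 4 2028 12:00 AM + 5 h = Apr 4 2028 5:00 AM.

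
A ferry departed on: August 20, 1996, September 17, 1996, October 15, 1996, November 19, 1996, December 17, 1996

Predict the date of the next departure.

All dates are Tuesdays, 28, 28, 35, 28 days apart.
Specifically, the 3rd Tuesday of each month.
January 1997 — 3rd Tuesday is January 21, 1997.

January 21, 1997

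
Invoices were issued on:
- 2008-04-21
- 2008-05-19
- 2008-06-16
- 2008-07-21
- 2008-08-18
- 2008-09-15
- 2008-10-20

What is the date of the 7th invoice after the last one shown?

2009-05-18

These are Mondays at 28- or 35-day spacing (28, 28, 35, 28, 28, 35).
The pattern: 3rd Monday of the month.
November 2008 — 3rd Monday is 2008-11-17.
December 2008 — 3rd Monday is 2008-12-15.
3rd Monday of January 2009: 2009-01-19.
February 2009 — 3rd Monday is 2009-02-16.
3rd Monday of March 2009: 2009-03-16.
April 2009 — 3rd Monday is 2009-04-20.
3rd Monday of May 2009: 2009-05-18.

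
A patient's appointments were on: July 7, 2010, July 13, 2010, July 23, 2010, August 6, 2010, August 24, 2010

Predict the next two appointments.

Intervals are 6, 10, 14, 18 days — an arithmetic progression with common difference 4.
Next gap: 22 days. August 24, 2010 + 22 days = September 15, 2010.
Next gap: 26 days. September 15, 2010 + 26 days = October 11, 2010.

September 15, 2010; October 11, 2010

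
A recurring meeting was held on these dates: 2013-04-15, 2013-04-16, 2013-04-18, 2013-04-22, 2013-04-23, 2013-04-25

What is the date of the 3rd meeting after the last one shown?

Every event lands on a Monday or Tuesday or Thursday (gaps cycle 1, 2, 4, 1, 2).
So the schedule is: every Monday, Tuesday and Thursday.
Next Monday: 2013-04-29.
Next Tuesday: 2013-04-30.
The following Thursday is 2013-05-02.

2013-05-02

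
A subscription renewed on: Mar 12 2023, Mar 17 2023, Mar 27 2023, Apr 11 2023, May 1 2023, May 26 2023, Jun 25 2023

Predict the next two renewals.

Jul 30 2023, Sep 8 2023

Gaps: 5, 10, 15, 20, 25, 30 days — each gap is 5 larger than the previous one.
Next gap: 35 days. Jun 25 2023 + 35 days = Jul 30 2023.
Next gap: 40 days. Jul 30 2023 + 40 days = Sep 8 2023.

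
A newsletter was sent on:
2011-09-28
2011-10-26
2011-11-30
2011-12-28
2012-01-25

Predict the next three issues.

Every date is a Wednesday; gaps 28, 35, 28, 28 days.
Each is the last Wednesday of its month (at least one falls on the 29th or later, ruling out '4th Wednesday').
February 2012 ends with Wednesday 2012-02-29.
Last Wednesday of March 2012: 2012-03-28.
April 2012 ends with Wednesday 2012-04-25.

2012-02-29, 2012-03-28, 2012-04-25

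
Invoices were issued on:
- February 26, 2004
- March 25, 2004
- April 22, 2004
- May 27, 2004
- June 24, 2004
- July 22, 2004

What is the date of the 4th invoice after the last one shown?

These are Thursdays at 28- or 35-day spacing (28, 28, 35, 28, 28).
The pattern: 4th Thursday of the month.
4th Thursday of August 2004: August 26, 2004.
September 2004 — 4th Thursday is September 23, 2004.
4th Thursday of October 2004: October 28, 2004.
4th Thursday of November 2004: November 25, 2004.

November 25, 2004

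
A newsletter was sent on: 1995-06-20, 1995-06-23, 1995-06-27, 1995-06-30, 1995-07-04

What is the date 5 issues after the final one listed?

1995-07-21

Gaps: 3, 4, 3, 4 days — not constant, but cyclic with period 2.
The events fall on every Tuesday and Friday.
Next Friday: 1995-07-07.
Next Tuesday: 1995-07-11.
The following Friday is 1995-07-14.
Next Tuesday: 1995-07-18.
The following Friday is 1995-07-21.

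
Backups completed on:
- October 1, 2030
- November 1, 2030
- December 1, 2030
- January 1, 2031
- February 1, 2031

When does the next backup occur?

Gaps: 31, 30, 31, 31 days — not constant. Every event is on the 1st of the month.
Pattern: the 1st of each month.
March 2031: March 1, 2031.

March 1, 2031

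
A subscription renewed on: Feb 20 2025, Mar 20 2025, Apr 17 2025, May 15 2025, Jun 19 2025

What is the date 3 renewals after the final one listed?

Gaps: 28, 28, 28, 35 days — a mix of 28 and 35. Every date is a Thursday.
Each is the 3rd Thursday of its month.
July 2025 — 3rd Thursday is Jul 17 2025.
3rd Thursday of August 2025: Aug 21 2025.
3rd Thursday of September 2025: Sep 18 2025.

Sep 18 2025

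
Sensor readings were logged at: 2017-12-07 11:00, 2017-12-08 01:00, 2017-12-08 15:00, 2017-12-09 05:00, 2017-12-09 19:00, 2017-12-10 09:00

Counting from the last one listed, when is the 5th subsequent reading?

2017-12-13 07:00

Gaps: 14, 14, 14, 14, 14 hours — each event is 14 hours after the previous one.
2017-12-10 09:00 + 14 h = 2017-12-10 23:00.
2017-12-10 23:00 + 14 h = 2017-12-11 13:00.
2017-12-11 13:00 + 14 h = 2017-12-12 03:00.
2017-12-12 03:00 + 14 h = 2017-12-12 17:00.
2017-12-12 17:00 + 14 h = 2017-12-13 07:00.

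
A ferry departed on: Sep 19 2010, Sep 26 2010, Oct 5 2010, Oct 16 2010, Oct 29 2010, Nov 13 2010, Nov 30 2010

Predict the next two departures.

The spacing grows by 2 each time: 7, 9, 11, 13, 15, 17 days.
Next gap: 19 days. Nov 30 2010 + 19 days = Dec 19 2010.
Next gap: 21 days. Dec 19 2010 + 21 days = Jan 9 2011.

Dec 19 2010, Jan 9 2011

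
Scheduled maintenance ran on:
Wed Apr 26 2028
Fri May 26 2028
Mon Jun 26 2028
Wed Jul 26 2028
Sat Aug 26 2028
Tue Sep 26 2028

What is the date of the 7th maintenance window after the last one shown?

Thu Apr 26 2029

Gaps: 30, 31, 30, 31, 31 days — not constant. Every event is on the 26th of the month.
Pattern: the 26th of each month.
October 2028: Thu Oct 26 2028.
November 2028: Sun Nov 26 2028.
December 2028: Tue Dec 26 2028.
Next: January 2029 → Fri Jan 26 2029.
February 2029: Mon Feb 26 2029.
Next: March 2029 → Mon Mar 26 2029.
Next: April 2029 → Thu Apr 26 2029.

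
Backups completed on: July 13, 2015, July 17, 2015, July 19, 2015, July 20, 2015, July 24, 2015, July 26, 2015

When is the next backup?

Every event lands on a Monday or Friday or Sunday (gaps cycle 4, 2, 1, 4, 2).
So the schedule is: every Monday, Friday and Sunday.
The following Monday is July 27, 2015.

July 27, 2015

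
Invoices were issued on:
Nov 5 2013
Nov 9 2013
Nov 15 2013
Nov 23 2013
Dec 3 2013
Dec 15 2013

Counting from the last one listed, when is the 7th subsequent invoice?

The spacing grows by 2 each time: 4, 6, 8, 10, 12 days.
Next gap: 14 days. Dec 15 2013 + 14 days = Dec 29 2013.
Next gap: 16 days. Dec 29 2013 + 16 days = Jan 14 2014.
Next gap: 18 days. Jan 14 2014 + 18 days = Feb 1 2014.
Next gap: 20 days. Feb 1 2014 + 20 days = Feb 21 2014.
Next gap: 22 days. Feb 21 2014 + 22 days = Mar 15 2014.
Next gap: 24 days. Mar 15 2014 + 24 days = Apr 8 2014.
Next gap: 26 days. Apr 8 2014 + 26 days = May 4 2014.

May 4 2014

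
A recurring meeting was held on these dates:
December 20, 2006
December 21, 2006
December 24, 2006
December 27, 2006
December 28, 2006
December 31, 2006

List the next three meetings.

January 3, 2007; January 4, 2007; January 7, 2007

The gap pattern 1, 3, 3, 1, 3 repeats every 3 events.
These are the Wednesdays, Thursdays and Sundays of each week.
The following Wednesday is January 3, 2007.
The following Thursday is January 4, 2007.
Next Sunday: January 7, 2007.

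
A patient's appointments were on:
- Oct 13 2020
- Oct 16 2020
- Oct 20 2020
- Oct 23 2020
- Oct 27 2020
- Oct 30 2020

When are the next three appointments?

Nov 3 2020, Nov 6 2020, Nov 10 2020

Every event lands on a Tuesday or Friday (gaps cycle 3, 4, 3, 4, 3).
So the schedule is: every Tuesday and Friday.
Next Tuesday: Nov 3 2020.
Next Friday: Nov 6 2020.
The following Tuesday is Nov 10 2020.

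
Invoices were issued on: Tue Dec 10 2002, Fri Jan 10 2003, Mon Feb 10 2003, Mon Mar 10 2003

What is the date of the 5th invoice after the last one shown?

The day-of-month is always 10 (31, 31, 28 days between events).
So this recurs on the 10th of each month.
April 2003: Thu Apr 10 2003.
Next: May 2003 → Sat May 10 2003.
Next: June 2003 → Tue Jun 10 2003.
July 2003: Thu Jul 10 2003.
August 2003: Sun Aug 10 2003.

Sun Aug 10 2003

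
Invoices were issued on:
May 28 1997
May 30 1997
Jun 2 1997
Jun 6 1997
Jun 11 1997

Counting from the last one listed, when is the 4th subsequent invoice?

Jul 11 1997

Gaps: 2, 3, 4, 5 days — each gap is 1 larger than the previous one.
Next gap: 6 days. Jun 11 1997 + 6 days = Jun 17 1997.
Next gap: 7 days. Jun 17 1997 + 7 days = Jun 24 1997.
Next gap: 8 days. Jun 24 1997 + 8 days = Jul 2 1997.
Next gap: 9 days. Jul 2 1997 + 9 days = Jul 11 1997.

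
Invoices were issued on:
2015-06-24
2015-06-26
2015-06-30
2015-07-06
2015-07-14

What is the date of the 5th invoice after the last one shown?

Gaps: 2, 4, 6, 8 days — each gap is 2 larger than the previous one.
Next gap: 10 days. 2015-07-14 + 10 days = 2015-07-24.
Next gap: 12 days. 2015-07-24 + 12 days = 2015-08-05.
Next gap: 14 days. 2015-08-05 + 14 days = 2015-08-19.
Next gap: 16 days. 2015-08-19 + 16 days = 2015-09-04.
Next gap: 18 days. 2015-09-04 + 18 days = 2015-09-22.

2015-09-22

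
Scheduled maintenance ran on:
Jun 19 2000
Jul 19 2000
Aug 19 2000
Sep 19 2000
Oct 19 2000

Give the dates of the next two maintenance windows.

Nov 19 2000, Dec 19 2000

Gaps: 30, 31, 31, 30 days — not constant. Every event is on the 19th of the month.
Pattern: the 19th of each month.
Next: November 2000 → Nov 19 2000.
Next: December 2000 → Dec 19 2000.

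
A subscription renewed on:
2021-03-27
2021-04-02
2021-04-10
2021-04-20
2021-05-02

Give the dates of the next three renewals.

2021-05-16, 2021-06-01, 2021-06-19

Intervals are 6, 8, 10, 12 days — an arithmetic progression with common difference 2.
Next gap: 14 days. 2021-05-02 + 14 days = 2021-05-16.
Next gap: 16 days. 2021-05-16 + 16 days = 2021-06-01.
Next gap: 18 days. 2021-06-01 + 18 days = 2021-06-19.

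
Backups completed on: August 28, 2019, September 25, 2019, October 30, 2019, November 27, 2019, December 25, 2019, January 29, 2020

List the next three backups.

All Wednesdays; the gaps (28, 35, 28, 28, 35) vary with month length.
This is the last Wednesday of each month.
February 2020 ends with Wednesday February 26, 2020.
March 2020 ends with Wednesday March 25, 2020.
April 2020 ends with Wednesday April 29, 2020.

February 26, 2020; March 25, 2020; April 29, 2020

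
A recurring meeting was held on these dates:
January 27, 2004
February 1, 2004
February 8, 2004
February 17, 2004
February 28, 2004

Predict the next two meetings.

March 12, 2004; March 27, 2004

The spacing grows by 2 each time: 5, 7, 9, 11 days.
Next gap: 13 days. February 28, 2004 + 13 days = March 12, 2004.
Next gap: 15 days. March 12, 2004 + 15 days = March 27, 2004.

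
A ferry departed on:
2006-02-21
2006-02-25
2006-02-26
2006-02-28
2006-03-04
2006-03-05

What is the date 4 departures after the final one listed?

Every event lands on a Tuesday or Saturday or Sunday (gaps cycle 4, 1, 2, 4, 1).
So the schedule is: every Tuesday, Saturday and Sunday.
Next Tuesday: 2006-03-07.
Next Saturday: 2006-03-11.
Next Sunday: 2006-03-12.
The following Tuesday is 2006-03-14.

2006-03-14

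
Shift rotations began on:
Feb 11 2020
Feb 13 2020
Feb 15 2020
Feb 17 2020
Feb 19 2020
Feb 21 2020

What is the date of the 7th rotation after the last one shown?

Mar 6 2020

The spacing is 2, 2, 2, 2, 2 days — always 2 days.
Feb 21 2020 + 2 days = Feb 23 2020.
Feb 23 2020 + 2 days = Feb 25 2020.
Feb 25 2020 + 2 days = Feb 27 2020.
Feb 27 2020 + 2 days = Feb 29 2020.
Feb 29 2020 + 2 days = Mar 2 2020.
Mar 2 2020 + 2 days = Mar 4 2020.
Mar 4 2020 + 2 days = Mar 6 2020.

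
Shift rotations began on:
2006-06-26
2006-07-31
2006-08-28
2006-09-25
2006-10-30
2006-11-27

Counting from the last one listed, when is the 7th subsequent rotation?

These are Mondays with 35, 28, 28, 35, 28-day gaps.
Each is the final Monday of its month — 2006-07-31 is past the 28th, so '4th Monday' doesn't fit.
December 2006 ends with Monday 2006-12-25.
January 2007 ends with Monday 2007-01-29.
Last Monday of February 2007: 2007-02-26.
Last Monday of March 2007: 2007-03-26.
April 2007 ends with Monday 2007-04-30.
May 2007 ends with Monday 2007-05-28.
June 2007 ends with Monday 2007-06-25.

2007-06-25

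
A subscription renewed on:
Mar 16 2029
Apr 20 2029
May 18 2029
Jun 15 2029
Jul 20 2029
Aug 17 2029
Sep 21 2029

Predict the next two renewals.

Oct 19 2029, Nov 16 2029

Gaps: 35, 28, 28, 35, 28, 35 days — a mix of 28 and 35. Every date is a Friday.
Each is the 3rd Friday of its month.
3rd Friday of October 2029: Oct 19 2029.
November 2029 — 3rd Friday is Nov 16 2029.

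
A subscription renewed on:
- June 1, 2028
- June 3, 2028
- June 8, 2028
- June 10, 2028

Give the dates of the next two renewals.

The gap pattern 2, 5, 2 repeats every 2 events.
These are the Thursdays and Saturdays of each week.
The following Thursday is June 15, 2028.
The following Saturday is June 17, 2028.

June 15, 2028; June 17, 2028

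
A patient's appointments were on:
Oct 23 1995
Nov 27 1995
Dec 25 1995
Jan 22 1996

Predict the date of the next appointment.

All dates are Mondays, 35, 28, 28 days apart.
Specifically, the 4th Monday of each month.
February 1996 — 4th Monday is Feb 26 1996.

Feb 26 1996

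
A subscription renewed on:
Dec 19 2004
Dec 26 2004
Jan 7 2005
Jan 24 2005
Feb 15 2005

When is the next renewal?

Mar 14 2005

Intervals are 7, 12, 17, 22 days — an arithmetic progression with common difference 5.
Next gap: 27 days. Feb 15 2005 + 27 days = Mar 14 2005.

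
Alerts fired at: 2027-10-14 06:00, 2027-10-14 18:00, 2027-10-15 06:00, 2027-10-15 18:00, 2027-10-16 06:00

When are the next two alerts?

Spacing: 12, 12, 12, 12 h — constant 12 h.
2027-10-16 06:00 + 12 h = 2027-10-16 18:00.
2027-10-16 18:00 + 12 h = 2027-10-17 06:00.

2027-10-16 18:00, 2027-10-17 06:00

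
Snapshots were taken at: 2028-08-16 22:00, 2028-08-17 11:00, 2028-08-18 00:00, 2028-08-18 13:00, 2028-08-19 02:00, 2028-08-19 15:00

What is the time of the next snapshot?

2028-08-20 04:00

The interval is a steady 13 hours (13, 13, 13, 13, 13).
2028-08-19 15:00 + 13 h = 2028-08-20 04:00.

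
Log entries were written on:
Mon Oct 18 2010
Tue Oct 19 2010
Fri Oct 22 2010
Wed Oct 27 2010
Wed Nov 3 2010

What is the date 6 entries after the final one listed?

Intervals are 1, 3, 5, 7 days — an arithmetic progression with common difference 2.
Next gap: 9 days. Wed Nov 3 2010 + 9 days = Fri Nov 12 2010.
Next gap: 11 days. Fri Nov 12 2010 + 11 days = Tue Nov 23 2010.
Next gap: 13 days. Tue Nov 23 2010 + 13 days = Mon Dec 6 2010.
Next gap: 15 days. Mon Dec 6 2010 + 15 days = Tue Dec 21 2010.
Next gap: 17 days. Tue Dec 21 2010 + 17 days = Fri Jan 7 2011.
Next gap: 19 days. Fri Jan 7 2011 + 19 days = Wed Jan 26 2011.

Wed Jan 26 2011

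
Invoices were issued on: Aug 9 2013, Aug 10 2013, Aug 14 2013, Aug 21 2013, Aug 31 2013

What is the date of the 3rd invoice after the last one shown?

Intervals are 1, 4, 7, 10 days — an arithmetic progression with common difference 3.
Next gap: 13 days. Aug 31 2013 + 13 days = Sep 13 2013.
Next gap: 16 days. Sep 13 2013 + 16 days = Sep 29 2013.
Next gap: 19 days. Sep 29 2013 + 19 days = Oct 18 2013.

Oct 18 2013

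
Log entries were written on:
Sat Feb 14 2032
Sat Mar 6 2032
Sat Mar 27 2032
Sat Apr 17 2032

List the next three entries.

Sat May 8 2032, Sat May 29 2032, Sat Jun 19 2032

Gaps between consecutive events: 21, 21, 21 days — a constant 21-day interval.
Sat Apr 17 2032 + 21 days = Sat May 8 2032.
Sat May 8 2032 + 21 days = Sat May 29 2032.
Sat May 29 2032 + 21 days = Sat Jun 19 2032.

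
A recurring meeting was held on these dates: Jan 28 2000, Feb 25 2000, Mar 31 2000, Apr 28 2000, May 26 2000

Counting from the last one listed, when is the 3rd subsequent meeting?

These are Fridays with 28, 35, 28, 28-day gaps.
Each is the final Friday of its month — Mar 31 2000 is past the 28th, so '4th Friday' doesn't fit.
Last Friday of June 2000: Jun 30 2000.
July 2000 ends with Friday Jul 28 2000.
August 2000 ends with Friday Aug 25 2000.

Aug 25 2000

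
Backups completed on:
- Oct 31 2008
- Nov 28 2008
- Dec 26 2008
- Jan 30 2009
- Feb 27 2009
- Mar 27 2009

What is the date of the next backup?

Apr 24 2009

These are Fridays with 28, 28, 35, 28, 28-day gaps.
Each is the final Friday of its month — Oct 31 2008 is past the 28th, so '4th Friday' doesn't fit.
April 2009 ends with Friday Apr 24 2009.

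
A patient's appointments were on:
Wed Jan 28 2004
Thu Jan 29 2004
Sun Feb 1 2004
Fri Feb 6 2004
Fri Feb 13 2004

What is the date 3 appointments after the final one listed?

Intervals are 1, 3, 5, 7 days — an arithmetic progression with common difference 2.
Next gap: 9 days. Fri Feb 13 2004 + 9 days = Sun Feb 22 2004.
Next gap: 11 days. Sun Feb 22 2004 + 11 days = Thu Mar 4 2004.
Next gap: 13 days. Thu Mar 4 2004 + 13 days = Wed Mar 17 2004.

Wed Mar 17 2004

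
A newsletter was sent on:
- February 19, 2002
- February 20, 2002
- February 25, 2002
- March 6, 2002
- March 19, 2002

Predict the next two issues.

Intervals are 1, 5, 9, 13 days — an arithmetic progression with common difference 4.
Next gap: 17 days. March 19, 2002 + 17 days = April 5, 2002.
Next gap: 21 days. April 5, 2002 + 21 days = April 26, 2002.

April 5, 2002; April 26, 2002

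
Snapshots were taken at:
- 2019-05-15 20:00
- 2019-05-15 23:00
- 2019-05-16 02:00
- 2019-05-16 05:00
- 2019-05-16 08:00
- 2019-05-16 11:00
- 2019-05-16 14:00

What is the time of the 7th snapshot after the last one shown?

Gaps: 3, 3, 3, 3, 3, 3 hours — each event is 3 hours after the previous one.
2019-05-16 14:00 + 3 h = 2019-05-16 17:00.
2019-05-16 17:00 + 3 h = 2019-05-16 20:00.
2019-05-16 20:00 + 3 h = 2019-05-16 23:00.
2019-05-16 23:00 + 3 h = 2019-05-17 02:00.
2019-05-17 02:00 + 3 h = 2019-05-17 05:00.
2019-05-17 05:00 + 3 h = 2019-05-17 08:00.
2019-05-17 08:00 + 3 h = 2019-05-17 11:00.

2019-05-17 11:00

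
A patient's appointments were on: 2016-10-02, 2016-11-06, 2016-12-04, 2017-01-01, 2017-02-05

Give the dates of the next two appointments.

2017-03-05, 2017-04-02

All dates are Sundays, 35, 28, 28, 35 days apart.
Specifically, the 1st Sunday of each month.
1st Sunday of March 2017: 2017-03-05.
1st Sunday of April 2017: 2017-04-02.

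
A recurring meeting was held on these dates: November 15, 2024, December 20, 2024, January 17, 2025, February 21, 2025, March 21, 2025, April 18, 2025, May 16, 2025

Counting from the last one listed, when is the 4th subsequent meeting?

These are Fridays at 28- or 35-day spacing (35, 28, 35, 28, 28, 28).
The pattern: 3rd Friday of the month.
3rd Friday of June 2025: June 20, 2025.
3rd Friday of July 2025: July 18, 2025.
August 2025 — 3rd Friday is August 15, 2025.
3rd Friday of September 2025: September 19, 2025.

September 19, 2025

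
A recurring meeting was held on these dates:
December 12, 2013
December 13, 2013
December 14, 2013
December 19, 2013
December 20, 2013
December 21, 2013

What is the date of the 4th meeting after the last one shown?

The gap pattern 1, 1, 5, 1, 1 repeats every 3 events.
These are the Thursdays, Fridays and Saturdays of each week.
Next Thursday: December 26, 2013.
Next Friday: December 27, 2013.
The following Saturday is December 28, 2013.
The following Thursday is January 2, 2014.

January 2, 2014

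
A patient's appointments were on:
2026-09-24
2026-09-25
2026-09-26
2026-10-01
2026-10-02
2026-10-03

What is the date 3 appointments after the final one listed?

2026-10-10

Gaps: 1, 1, 5, 1, 1 days — not constant, but cyclic with period 3.
The events fall on every Thursday, Friday and Saturday.
Next Thursday: 2026-10-08.
The following Friday is 2026-10-09.
Next Saturday: 2026-10-10.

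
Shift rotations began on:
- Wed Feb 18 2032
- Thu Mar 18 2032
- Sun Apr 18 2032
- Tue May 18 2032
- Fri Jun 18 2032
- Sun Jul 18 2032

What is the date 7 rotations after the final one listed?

Each date is the 18th; the gaps (29, 31, 30, 31, 30) track the month lengths.
The rule is the 18th of each month.
Next: August 2032 → Wed Aug 18 2032.
September 2032: Sat Sep 18 2032.
October 2032: Mon Oct 18 2032.
November 2032: Thu Nov 18 2032.
December 2032: Sat Dec 18 2032.
Next: January 2033 → Tue Jan 18 2033.
Next: February 2033 → Fri Feb 18 2033.

Fri Feb 18 2033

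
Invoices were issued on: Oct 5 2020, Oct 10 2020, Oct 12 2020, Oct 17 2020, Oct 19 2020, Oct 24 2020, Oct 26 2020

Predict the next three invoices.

The gap pattern 5, 2, 5, 2, 5, 2 repeats every 2 events.
These are the Mondays and Saturdays of each week.
Next Saturday: Oct 31 2020.
The following Monday is Nov 2 2020.
Next Saturday: Nov 7 2020.

Oct 31 2020, Nov 2 2020, Nov 7 2020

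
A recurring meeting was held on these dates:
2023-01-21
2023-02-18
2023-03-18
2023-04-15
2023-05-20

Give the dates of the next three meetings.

Gaps: 28, 28, 28, 35 days — a mix of 28 and 35. Every date is a Saturday.
Each is the 3rd Saturday of its month.
3rd Saturday of June 2023: 2023-06-17.
July 2023 — 3rd Saturday is 2023-07-15.
August 2023 — 3rd Saturday is 2023-08-19.

2023-06-17, 2023-07-15, 2023-08-19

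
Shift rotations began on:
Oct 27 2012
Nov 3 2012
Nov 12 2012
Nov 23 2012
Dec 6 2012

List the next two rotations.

Dec 21 2012, Jan 7 2013

Intervals are 7, 9, 11, 13 days — an arithmetic progression with common difference 2.
Next gap: 15 days. Dec 6 2012 + 15 days = Dec 21 2012.
Next gap: 17 days. Dec 21 2012 + 17 days = Jan 7 2013.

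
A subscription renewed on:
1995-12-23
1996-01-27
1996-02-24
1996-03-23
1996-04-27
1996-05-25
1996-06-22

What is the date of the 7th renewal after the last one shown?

These are Saturdays at 28- or 35-day spacing (35, 28, 28, 35, 28, 28).
The pattern: 4th Saturday of the month.
4th Saturday of July 1996: 1996-07-27.
4th Saturday of August 1996: 1996-08-24.
September 1996 — 4th Saturday is 1996-09-28.
4th Saturday of October 1996: 1996-10-26.
November 1996 — 4th Saturday is 1996-11-23.
December 1996 — 4th Saturday is 1996-12-28.
January 1997 — 4th Saturday is 1997-01-25.

1997-01-25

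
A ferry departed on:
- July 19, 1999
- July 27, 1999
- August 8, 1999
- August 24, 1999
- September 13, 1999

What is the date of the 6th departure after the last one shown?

Gaps: 8, 12, 16, 20 days — each gap is 4 larger than the previous one.
Next gap: 24 days. September 13, 1999 + 24 days = October 7, 1999.
Next gap: 28 days. October 7, 1999 + 28 days = November 4, 1999.
Next gap: 32 days. November 4, 1999 + 32 days = December 6, 1999.
Next gap: 36 days. December 6, 1999 + 36 days = January 11, 2000.
Next gap: 40 days. January 11, 2000 + 40 days = February 20, 2000.
Next gap: 44 days. February 20, 2000 + 44 days = April 4, 2000.

April 4, 2000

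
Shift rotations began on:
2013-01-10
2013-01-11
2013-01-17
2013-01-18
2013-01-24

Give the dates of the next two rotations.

The gap pattern 1, 6, 1, 6 repeats every 2 events.
These are the Thursdays and Fridays of each week.
The following Friday is 2013-01-25.
The following Thursday is 2013-01-31.

2013-01-25, 2013-01-31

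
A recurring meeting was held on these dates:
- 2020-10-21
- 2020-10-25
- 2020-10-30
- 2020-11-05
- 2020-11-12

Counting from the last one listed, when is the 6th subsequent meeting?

Gaps: 4, 5, 6, 7 days — each gap is 1 larger than the previous one.
Next gap: 8 days. 2020-11-12 + 8 days = 2020-11-20.
Next gap: 9 days. 2020-11-20 + 9 days = 2020-11-29.
Next gap: 10 days. 2020-11-29 + 10 days = 2020-12-09.
Next gap: 11 days. 2020-12-09 + 11 days = 2020-12-20.
Next gap: 12 days. 2020-12-20 + 12 days = 2021-01-01.
Next gap: 13 days. 2021-01-01 + 13 days = 2021-01-14.

2021-01-14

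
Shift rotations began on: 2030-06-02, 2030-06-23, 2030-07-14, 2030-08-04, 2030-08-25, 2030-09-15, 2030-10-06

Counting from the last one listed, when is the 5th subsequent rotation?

2031-01-19

Gaps between consecutive events: 21, 21, 21, 21, 21, 21 days — a constant 21-day interval.
2030-10-06 + 21 days = 2030-10-27.
2030-10-27 + 21 days = 2030-11-17.
2030-11-17 + 21 days = 2030-12-08.
2030-12-08 + 21 days = 2030-12-29.
2030-12-29 + 21 days = 2031-01-19.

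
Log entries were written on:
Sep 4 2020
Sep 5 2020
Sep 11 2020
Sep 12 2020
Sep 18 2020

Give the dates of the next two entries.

Sep 19 2020, Sep 25 2020

The gap pattern 1, 6, 1, 6 repeats every 2 events.
These are the Fridays and Saturdays of each week.
Next Saturday: Sep 19 2020.
The following Friday is Sep 25 2020.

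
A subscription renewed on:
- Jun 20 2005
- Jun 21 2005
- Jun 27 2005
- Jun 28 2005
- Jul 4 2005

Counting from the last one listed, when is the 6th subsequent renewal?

Jul 25 2005

Every event lands on a Monday or Tuesday (gaps cycle 1, 6, 1, 6).
So the schedule is: every Monday and Tuesday.
The following Tuesday is Jul 5 2005.
The following Monday is Jul 11 2005.
Next Tuesday: Jul 12 2005.
The following Monday is Jul 18 2005.
Next Tuesday: Jul 19 2005.
Next Monday: Jul 25 2005.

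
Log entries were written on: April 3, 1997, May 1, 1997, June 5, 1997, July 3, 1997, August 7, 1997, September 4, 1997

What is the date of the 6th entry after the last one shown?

March 5, 1998

All dates are Thursdays, 28, 35, 28, 35, 28 days apart.
Specifically, the 1st Thursday of each month.
1st Thursday of October 1997: October 2, 1997.
November 1997 — 1st Thursday is November 6, 1997.
1st Thursday of December 1997: December 4, 1997.
1st Thursday of January 1998: January 1, 1998.
February 1998 — 1st Thursday is February 5, 1998.
March 1998 — 1st Thursday is March 5, 1998.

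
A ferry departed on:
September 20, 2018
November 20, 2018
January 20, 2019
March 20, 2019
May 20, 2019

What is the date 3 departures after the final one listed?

The day-of-month is always 20 (61, 61, 59, 61 days between events).
So this recurs on the 20th of every 2 months.
Next: July 2019 → July 20, 2019.
September 2019: September 20, 2019.
Next: November 2019 → November 20, 2019.

November 20, 2019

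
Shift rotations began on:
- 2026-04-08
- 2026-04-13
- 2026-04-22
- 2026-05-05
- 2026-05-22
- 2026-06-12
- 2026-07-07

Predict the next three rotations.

2026-08-05, 2026-09-07, 2026-10-14

Gaps: 5, 9, 13, 17, 21, 25 days — each gap is 4 larger than the previous one.
Next gap: 29 days. 2026-07-07 + 29 days = 2026-08-05.
Next gap: 33 days. 2026-08-05 + 33 days = 2026-09-07.
Next gap: 37 days. 2026-09-07 + 37 days = 2026-10-14.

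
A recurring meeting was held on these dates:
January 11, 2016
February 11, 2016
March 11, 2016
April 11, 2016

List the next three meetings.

May 11, 2016; June 11, 2016; July 11, 2016

Each date is the 11th; the gaps (31, 29, 31) track the month lengths.
The rule is the 11th of each month.
May 2016: May 11, 2016.
Next: June 2016 → June 11, 2016.
July 2016: July 11, 2016.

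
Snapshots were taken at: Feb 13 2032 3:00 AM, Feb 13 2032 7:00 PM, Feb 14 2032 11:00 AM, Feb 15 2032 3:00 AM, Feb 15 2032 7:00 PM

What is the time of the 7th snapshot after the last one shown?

Gaps: 16, 16, 16, 16 hours — each event is 16 hours after the previous one.
Feb 15 2032 7:00 PM + 16 h = Feb 16 2032 11:00 AM.
Feb 16 2032 11:00 AM + 16 h = Feb 17 2032 3:00 AM.
Feb 17 2032 3:00 AM + 16 h = Feb 17 2032 7:00 PM.
Feb 17 2032 7:00 PM + 16 h = Feb 18 2032 11:00 AM.
Feb 18 2032 11:00 AM + 16 h = Feb 19 2032 3:00 AM.
Feb 19 2032 3:00 AM + 16 h = Feb 19 2032 7:00 PM.
Feb 19 2032 7:00 PM + 16 h = Feb 20 2032 11:00 AM.

Feb 20 2032 11:00 AM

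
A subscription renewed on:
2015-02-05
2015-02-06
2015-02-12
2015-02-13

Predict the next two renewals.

Gaps: 1, 6, 1 days — not constant, but cyclic with period 2.
The events fall on every Thursday and Friday.
The following Thursday is 2015-02-19.
Next Friday: 2015-02-20.

2015-02-19, 2015-02-20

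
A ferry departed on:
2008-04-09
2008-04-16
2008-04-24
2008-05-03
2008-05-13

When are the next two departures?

Intervals are 7, 8, 9, 10 days — an arithmetic progression with common difference 1.
Next gap: 11 days. 2008-05-13 + 11 days = 2008-05-24.
Next gap: 12 days. 2008-05-24 + 12 days = 2008-06-05.

2008-05-24, 2008-06-05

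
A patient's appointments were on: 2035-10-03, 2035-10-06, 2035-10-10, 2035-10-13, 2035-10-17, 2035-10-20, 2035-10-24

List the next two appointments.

The gap pattern 3, 4, 3, 4, 3, 4 repeats every 2 events.
These are the Wednesdays and Saturdays of each week.
The following Saturday is 2035-10-27.
Next Wednesday: 2035-10-31.

2035-10-27, 2035-10-31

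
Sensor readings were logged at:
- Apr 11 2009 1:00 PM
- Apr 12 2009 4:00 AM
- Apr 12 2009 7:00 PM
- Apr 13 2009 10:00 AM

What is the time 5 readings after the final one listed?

Apr 16 2009 1:00 PM

Spacing: 15, 15, 15 h — constant 15 h.
Apr 13 2009 10:00 AM + 15 h = Apr 14 2009 1:00 AM.
Apr 14 2009 1:00 AM + 15 h = Apr 14 2009 4:00 PM.
Apr 14 2009 4:00 PM + 15 h = Apr 15 2009 7:00 AM.
Apr 15 2009 7:00 AM + 15 h = Apr 15 2009 10:00 PM.
Apr 15 2009 10:00 PM + 15 h = Apr 16 2009 1:00 PM.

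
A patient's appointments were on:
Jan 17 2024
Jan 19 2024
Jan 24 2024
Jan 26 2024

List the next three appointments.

Jan 31 2024, Feb 2 2024, Feb 7 2024

Gaps: 2, 5, 2 days — not constant, but cyclic with period 2.
The events fall on every Wednesday and Friday.
Next Wednesday: Jan 31 2024.
Next Friday: Feb 2 2024.
Next Wednesday: Feb 7 2024.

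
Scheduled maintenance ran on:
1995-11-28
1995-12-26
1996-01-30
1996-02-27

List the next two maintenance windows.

These are Tuesdays with 28, 35, 28-day gaps.
Each is the final Tuesday of its month — 1996-01-30 is past the 28th, so '4th Tuesday' doesn't fit.
Last Tuesday of March 1996: 1996-03-26.
April 1996 ends with Tuesday 1996-04-30.

1996-03-26, 1996-04-30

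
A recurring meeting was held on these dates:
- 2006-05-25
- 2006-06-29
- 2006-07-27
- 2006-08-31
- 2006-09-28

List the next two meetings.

2006-10-26, 2006-11-30

These are Thursdays with 35, 28, 35, 28-day gaps.
Each is the final Thursday of its month — 2006-06-29 is past the 28th, so '4th Thursday' doesn't fit.
Last Thursday of October 2006: 2006-10-26.
November 2006 ends with Thursday 2006-11-30.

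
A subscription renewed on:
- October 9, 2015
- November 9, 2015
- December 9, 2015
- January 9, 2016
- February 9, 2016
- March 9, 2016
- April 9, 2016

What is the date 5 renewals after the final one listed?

The day-of-month is always 9 (31, 30, 31, 31, 29, 31 days between events).
So this recurs on the 9th of each month.
Next: May 2016 → May 9, 2016.
Next: June 2016 → June 9, 2016.
Next: July 2016 → July 9, 2016.
August 2016: August 9, 2016.
Next: September 2016 → September 9, 2016.

September 9, 2016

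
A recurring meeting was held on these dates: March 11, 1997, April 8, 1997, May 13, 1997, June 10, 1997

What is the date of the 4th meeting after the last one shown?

Gaps: 28, 35, 28 days — a mix of 28 and 35. Every date is a Tuesday.
Each is the 2nd Tuesday of its month.
July 1997 — 2nd Tuesday is July 8, 1997.
2nd Tuesday of August 1997: August 12, 1997.
2nd Tuesday of September 1997: September 9, 1997.
October 1997 — 2nd Tuesday is October 14, 1997.

October 14, 1997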